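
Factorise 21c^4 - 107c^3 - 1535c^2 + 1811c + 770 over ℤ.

By the rational root theorem, c = -1/3 is a root, so (3c + 1) divides it; the quotient is 7c^3 - 38c^2 - 499c + 770.
Next, c = 10/7 is a root, so (7c - 10) divides it; the quotient is c^2 - 4c - 77.
The remaining quadratic factors as (c + 7)(c - 11).

(3c + 1)(7c - 10)(c + 7)(c - 11)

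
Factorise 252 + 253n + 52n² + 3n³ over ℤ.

(3n + 4)(n + 7)(n + 9)

Trying the rational-root candidates, n = -4/3 is a root, so (3n + 4) divides it; the quotient is n² + 16n + 63.
The remaining quadratic factors as (n + 7)(n + 9).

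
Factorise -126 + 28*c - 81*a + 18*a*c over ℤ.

(2*c - 9)*(9*a + 14)

Group as (18*a*c - 81*a) + (28*c - 126) = 9*a*(2*c - 9) + 14*(2*c - 9).
Both groups share the factor (2*c - 9).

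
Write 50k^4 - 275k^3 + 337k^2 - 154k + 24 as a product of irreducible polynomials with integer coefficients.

Testing divisors of the constant over divisors of the leading coefficient, k = 3/5 is a root, so (5k - 3) divides it; the quotient is 10k^3 - 49k^2 + 38k - 8.
Next, k = 1/2 is a root, giving the factor (2k - 1) and quotient 5k^2 - 22k + 8.
The remaining quadratic factors as (5k - 2)(k - 4).

(2k - 1)(5k - 2)(5k - 3)(k - 4)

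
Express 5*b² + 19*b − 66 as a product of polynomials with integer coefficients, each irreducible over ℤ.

Need a pair with product 5·(−66) = −330 and sum 19: that's 30 and −11.
Split the middle term: 5*b² + 30*b − 11*b − 66 = 5*b*(b + 6) − 11*(b + 6).

(5*b − 11)*(b + 6)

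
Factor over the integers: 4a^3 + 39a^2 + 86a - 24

(4a - 1)(a + 4)(a + 6)

Among the possible rational roots, a = -4 is a root, giving the factor (a + 4) and quotient 4a^2 + 23a - 6.
The remaining quadratic factors as (a + 6)(4a - 1).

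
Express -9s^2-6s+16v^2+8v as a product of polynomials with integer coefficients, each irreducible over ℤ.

Group: -3s(3s+4v+2) + 4v(3s+4v+2); both groups contain (3s+4v+2).

-(3s+4v+2)(3s-4v)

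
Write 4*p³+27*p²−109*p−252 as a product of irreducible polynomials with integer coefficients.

(4*p+7)*(p+9)*(p−4)

Testing divisors of the constant over divisors of the leading coefficient, p = −7/4 is a root, so (4*p+7) divides it; the quotient is p²+5*p−36.
The remaining quadratic factors as (p+9)(p−4).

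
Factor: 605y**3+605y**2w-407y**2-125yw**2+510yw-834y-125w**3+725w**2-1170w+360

(11y-5w+12)(11y+5w-15)(5y+5w-2)

Group: 11y(55y**2+80yw-97y+25w**2-85w+30) + (-5w+12)(55y**2+80yw-97y+25w**2-85w+30); both groups contain (55y**2+80yw-97y+25w**2-85w+30), so (11y-5w+12) is a factor with cofactor 55y**2+80yw-97y+25w**2-85w+30.
The cofactor groups again: 55y**2+80yw-97y+25w**2-85w+30 = 5y(11y+5w-15) + (5w-2)(11y+5w-15); both groups contain (11y+5w-15), giving (5y+5w-2)(11y+5w-15).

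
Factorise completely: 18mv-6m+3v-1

(3v-1)(6m+1)

Group as (18mv-6m) + (3v-1) = 6m(3v-1) + (3v-1).
Both groups share the factor (3v-1).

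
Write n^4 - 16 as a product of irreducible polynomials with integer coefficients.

(n + 2)(n - 2)(n^2 + 4)

(n)⁴ − (2)⁴ = ((n)² − (2)²)((n)² + (2)²); the first factor splits again, the second (n^2 + 4) is irreducible.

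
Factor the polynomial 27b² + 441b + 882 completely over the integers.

Pull out the common factor 9, then factor the remaining trinomial.

9(3b + 7)(b + 14)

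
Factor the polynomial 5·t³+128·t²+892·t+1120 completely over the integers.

(5·t+8)·(t+10)·(t+14)

Trying the rational-root candidates, t = -10 is a root, giving the factor (t+10) and quotient 5·t²+78·t+112.
The remaining quadratic factors as (5·t+8)(t+14).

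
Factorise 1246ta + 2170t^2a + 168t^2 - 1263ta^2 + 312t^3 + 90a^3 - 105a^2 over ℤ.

(13t - 6a + 7)(12t - a)(2t + 15a)

Group: 2t(156t^2 - 85ta + 84t + 6a^2 - 7a) + 15a(156t^2 - 85ta + 84t + 6a^2 - 7a); both groups contain (156t^2 - 85ta + 84t + 6a^2 - 7a), so (2t + 15a) is a factor with cofactor 156t^2 - 85ta + 84t + 6a^2 - 7a.
The cofactor groups again: 156t^2 - 85ta + 84t + 6a^2 - 7a = 12t(13t - 6a + 7) - a(13t - 6a + 7); both groups contain (13t - 6a + 7), giving (12t - a)(13t - 6a + 7).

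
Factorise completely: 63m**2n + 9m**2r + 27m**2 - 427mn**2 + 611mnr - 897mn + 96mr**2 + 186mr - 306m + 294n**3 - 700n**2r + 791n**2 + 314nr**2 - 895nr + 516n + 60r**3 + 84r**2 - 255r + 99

(7n + r + 3)(9m - 7n + 6r - 3)(m - 6n + 10r - 11)

Group: 7n(9m**2 - 61mn + 96mr - 102m + 42n**2 - 106nr + 95n + 60r**2 - 96r + 33) + (r + 3)(9m**2 - 61mn + 96mr - 102m + 42n**2 - 106nr + 95n + 60r**2 - 96r + 33); both groups contain (9m**2 - 61mn + 96mr - 102m + 42n**2 - 106nr + 95n + 60r**2 - 96r + 33), so (7n + r + 3) is a factor with cofactor 9m**2 - 61mn + 96mr - 102m + 42n**2 - 106nr + 95n + 60r**2 - 96r + 33.
The cofactor groups again: 9m**2 - 61mn + 96mr - 102m + 42n**2 - 106nr + 95n + 60r**2 - 96r + 33 = m(9m - 7n + 6r - 3) + (-6n + 10r - 11)(9m - 7n + 6r - 3); both groups contain (9m - 7n + 6r - 3), giving (m - 6n + 10r - 11)(9m - 7n + 6r - 3).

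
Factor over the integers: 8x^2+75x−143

(8x−13)(x+11)

Need a pair with product 8·(−143) = −1144 and sum 75: that's 88 and −13.
Split the middle term: 8x^2+88x − 13x−143 = 8x(x+11) − 13(x+11).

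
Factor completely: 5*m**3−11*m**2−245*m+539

Testing divisors of the constant over divisors of the leading coefficient, m = 11/5 is a root, so (5*m−11) is a factor; dividing leaves m**2−49.
The remaining quadratic factors as (m−7)(m+7).

(5*m−11)*(m+7)*(m−7)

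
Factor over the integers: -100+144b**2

4(6b+5)(6b-5)

Factor out 4, leaving 36b**2-25, which is a difference of two squares.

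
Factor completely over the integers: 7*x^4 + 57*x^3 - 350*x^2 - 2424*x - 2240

Trying the rational-root candidates, x = -10 is a root, so (x + 10) divides it; the quotient is 7*x^3 - 13*x^2 - 220*x - 224.
Continuing, x = -4 is a root, so (x + 4) divides it; the quotient is 7*x^2 - 41*x - 56.
The remaining quadratic factors as (7*x + 8)(x - 7).

(7*x + 8)*(x + 10)*(x + 4)*(x - 7)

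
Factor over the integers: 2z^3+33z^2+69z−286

Trying the rational-root candidates, z = −13 is a root, so (z+13) divides it; the quotient is 2z^2+7z−22.
The remaining quadratic factors as (2z+11)(z−2).

(2z+11)(z+13)(z−2)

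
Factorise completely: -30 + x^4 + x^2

Substitute u = x^2 to get a quadratic in u, then factor.
x^2 - 5 is irreducible over ℤ (5 is not a perfect square).
x^2 + 6 is irreducible over ℤ (always positive, so no real roots).

(x^2 + 6)·(x^2 - 5)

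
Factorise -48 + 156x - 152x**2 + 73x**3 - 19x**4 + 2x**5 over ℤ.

(2x - 1)(x - 2)(x - 4)(x**2 - 3x + 6)

Testing divisors of the constant over divisors of the leading coefficient, x = 1/2 is a root, so (2x - 1) divides it; the quotient is x**4 - 9x**3 + 32x**2 - 60x + 48.
Then x = 4 is a root, so (x - 4) divides it; the quotient is x**3 - 5x**2 + 12x - 12.
Then x = 2 is a root, so (x - 2) divides it; the quotient is x**2 - 3x + 6.
The quadratic x**2 - 3x + 6 has discriminant -15 < 0 and is irreducible over ℤ.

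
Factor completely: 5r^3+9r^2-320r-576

(5r+9)(r+8)(r-8)

Testing divisors of the constant over divisors of the leading coefficient, r = -9/5 is a root, so (5r+9) is a factor; dividing leaves r^2-64.
The remaining quadratic factors as (r-8)(r+8).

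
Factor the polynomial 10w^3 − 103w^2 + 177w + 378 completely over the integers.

(2w − 9)(5w + 6)(w − 7)

Trying the rational-root candidates, w = −6/5 is a root, giving the factor (5w + 6) and quotient 2w^2 − 23w + 63.
The remaining quadratic factors as (w − 7)(2w − 9).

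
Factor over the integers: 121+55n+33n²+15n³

(5n+11)(3n²+11)

Group as (15n³+55n) + (33n²+121) = 5n(3n²+11) + 11(3n²+11).
Both groups share the factor (3n²+11).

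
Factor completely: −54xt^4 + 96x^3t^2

6t^2x(4x − 3t)(4x + 3t)

Pull out the common factor 6xt^2; 16x^2 − 9t^2 is a difference of squares.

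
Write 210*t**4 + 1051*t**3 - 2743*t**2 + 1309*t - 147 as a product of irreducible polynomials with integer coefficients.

Testing divisors of the constant over divisors of the leading coefficient, t = 3/7 is a root, giving the factor (7*t - 3) and quotient 30*t**3 + 163*t**2 - 322*t + 49.
Continuing, t = 7/5 is a root, giving the factor (5*t - 7) and quotient 6*t**2 + 41*t - 7.
The remaining quadratic factors as (t + 7)(6*t - 1).

(5*t - 7)*(6*t - 1)*(7*t - 3)*(t + 7)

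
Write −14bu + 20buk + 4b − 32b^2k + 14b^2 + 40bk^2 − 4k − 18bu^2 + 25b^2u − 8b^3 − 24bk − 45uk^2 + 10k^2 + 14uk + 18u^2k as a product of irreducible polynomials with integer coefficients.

−(8b − 9u + 2)(b − 2u + 5k − 2)(b − k)

Group: 8b(−b^2 + 2bu − 4bk + 2b − 2uk + 5k^2 − 2k) + (−9u + 2)(−b^2 + 2bu − 4bk + 2b − 2uk + 5k^2 − 2k); both groups contain (−b^2 + 2bu − 4bk + 2b − 2uk + 5k^2 − 2k), so (8b − 9u + 2) is a factor with cofactor −b^2 + 2bu − 4bk + 2b − 2uk + 5k^2 − 2k.
The cofactor groups again: −b^2 + 2bu − 4bk + 2b − 2uk + 5k^2 − 2k = −b(b − k) + (2u − 5k + 2)(b − k); both groups contain (b − k), giving −(b − 2u + 5k − 2)(b − k).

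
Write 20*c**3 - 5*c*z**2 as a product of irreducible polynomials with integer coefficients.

5*c*(2*c + z)*(2*c - z)

Factor out 5*c, leaving 4*c**2 - z**2, which is a difference of two squares.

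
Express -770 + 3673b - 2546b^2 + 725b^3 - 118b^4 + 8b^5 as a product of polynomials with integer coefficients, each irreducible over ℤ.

Testing divisors of the constant over divisors of the leading coefficient, b = 5/2 is a root, so (2b - 5) divides it; the quotient is 4b^4 - 49b^3 + 240b^2 - 673b + 154.
Continuing, b = 7 is a root, giving the factor (b - 7) and quotient 4b^3 - 21b^2 + 93b - 22.
Next, b = 1/4 is a root, so (4b - 1) is a factor; dividing leaves b^2 - 5b + 22.
The quadratic b^2 - 5b + 22 has discriminant -63 < 0 and is irreducible over ℤ.

(2b - 5)(4b - 1)(b - 7)(b^2 - 5b + 22)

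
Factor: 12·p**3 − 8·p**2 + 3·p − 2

(3·p − 2)·(4·p**2 + 1)

Group as (12·p**3 + 3·p) + (−8·p**2 − 2) = 3·p·(4·p**2 + 1) − 2·(4·p**2 + 1).
Both groups share the factor (4·p**2 + 1).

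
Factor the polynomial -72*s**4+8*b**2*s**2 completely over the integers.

8*s**2*(b+3*s)*(b-3*s)

Every term has a factor of 8*s**2. Then b**2-9*s**2 = (b)² − (3*s)².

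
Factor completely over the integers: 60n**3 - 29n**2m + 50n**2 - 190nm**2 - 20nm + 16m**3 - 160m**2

(n - 2m)(12n - m + 10)(5n + 8m)

Group: 12n(5n**2 - 2nm - 16m**2) + (-m + 10)(5n**2 - 2nm - 16m**2); both groups contain (5n**2 - 2nm - 16m**2), so (12n - m + 10) is a factor with cofactor 5n**2 - 2nm - 16m**2.
The cofactor groups again: 5n**2 - 2nm - 16m**2 = n(5n + 8m) - 2m(5n + 8m); both groups contain (5n + 8m), giving (n - 2m)(5n + 8m).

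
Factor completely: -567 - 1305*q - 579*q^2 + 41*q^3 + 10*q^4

(2*q + 3)*(5*q + 3)*(q + 9)*(q - 7)

Trying the rational-root candidates, q = -9 is a root, so (q + 9) divides it; the quotient is 10*q^3 - 49*q^2 - 138*q - 63.
Continuing, q = 7 is a root, so (q - 7) is a factor; dividing leaves 10*q^2 + 21*q + 9.
The remaining quadratic factors as (5*q + 3)(2*q + 3).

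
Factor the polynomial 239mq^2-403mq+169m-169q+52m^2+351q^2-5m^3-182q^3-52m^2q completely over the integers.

Group: m(-5m^2+18mq-13m-13q^2+13q) + (14q-13)(-5m^2+18mq-13m-13q^2+13q); both groups contain (-5m^2+18mq-13m-13q^2+13q), so (m+14q-13) is a factor with cofactor -5m^2+18mq-13m-13q^2+13q.
The cofactor groups again: -5m^2+18mq-13m-13q^2+13q = -m(5m-13q+13) + q(5m-13q+13); both groups contain (5m-13q+13), giving -(m-q)(5m-13q+13).

-(5m-13q+13)(m+14q-13)(m-q)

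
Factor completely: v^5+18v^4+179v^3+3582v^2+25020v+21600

Among the possible rational roots, v = −15 is a root, giving the factor (v+15) and quotient v^4+3v^3+134v^2+1572v+1440.
Next, v = −1 is a root, so (v+1) is a factor; dividing leaves v^3+2v^2+132v+1440.
Next, v = −8 is a root, so (v+8) is a factor; dividing leaves v^2−6v+180.
The quadratic v^2−6v+180 has discriminant −684 < 0 and is irreducible over ℤ.

(v+1)(v+15)(v+8)(v^2−6v+180)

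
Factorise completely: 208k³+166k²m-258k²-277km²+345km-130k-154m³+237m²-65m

(13k-14m+5)(2k+m)(8k+11m-13)

Group: 2k(104k²+31km-129k-154m²+237m-65) + m(104k²+31km-129k-154m²+237m-65); both groups contain (104k²+31km-129k-154m²+237m-65), so (2k+m) is a factor with cofactor 104k²+31km-129k-154m²+237m-65.
The cofactor groups again: 104k²+31km-129k-154m²+237m-65 = 13k(8k+11m-13) + (-14m+5)(8k+11m-13); both groups contain (8k+11m-13), giving (13k-14m+5)(8k+11m-13).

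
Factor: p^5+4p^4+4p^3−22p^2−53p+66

(p+3)(p−1)(p−2)(p^2+4p+11)

By the rational root theorem, p = −3 is a root, so (p+3) divides it; the quotient is p^4+p^3+p^2−25p+22.
Continuing, p = 2 is a root, giving the factor (p−2) and quotient p^3+3p^2+7p−11.
Then p = 1 is a root, giving the factor (p−1) and quotient p^2+4p+11.
The quadratic p^2+4p+11 has discriminant −28 < 0 and is irreducible over ℤ.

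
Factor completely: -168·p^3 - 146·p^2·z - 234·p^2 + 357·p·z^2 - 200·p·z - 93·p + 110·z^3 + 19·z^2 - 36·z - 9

Group: 4·p·(-42·p^2 - 89·p·z - 27·p - 22·z^2 - 17·z - 3) + (-5·z + 3)·(-42·p^2 - 89·p·z - 27·p - 22·z^2 - 17·z - 3); both groups contain (-42·p^2 - 89·p·z - 27·p - 22·z^2 - 17·z - 3), so (4·p - 5·z + 3) is a factor with cofactor -42·p^2 - 89·p·z - 27·p - 22·z^2 - 17·z - 3.
The cofactor groups again: -42·p^2 - 89·p·z - 27·p - 22·z^2 - 17·z - 3 = -7·p·(6·p + 11·z + 3) + (-2·z - 1)·(6·p + 11·z + 3); both groups contain (6·p + 11·z + 3), giving -(7·p + 2·z + 1)·(6·p + 11·z + 3).

-(4·p - 5·z + 3)·(6·p + 11·z + 3)·(7·p + 2·z + 1)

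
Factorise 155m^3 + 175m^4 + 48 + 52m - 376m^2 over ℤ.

Trying the rational-root candidates, m = 4/5 is a root, so (5m - 4) is a factor; dividing leaves 35m^3 + 59m^2 - 28m - 12.
Next, m = -2/7 is a root, so (7m + 2) is a factor; dividing leaves 5m^2 + 7m - 6.
The remaining quadratic factors as (5m - 3)(m + 2).

(5m - 3)(5m - 4)(7m + 2)(m + 2)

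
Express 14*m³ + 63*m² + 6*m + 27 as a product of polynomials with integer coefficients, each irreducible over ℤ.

(2*m + 9)*(7*m² + 3)

Group as (14*m³ + 6*m) + (63*m² + 27) = 2*m*(7*m² + 3) + 9*(7*m² + 3).
Both groups share the factor (7*m² + 3).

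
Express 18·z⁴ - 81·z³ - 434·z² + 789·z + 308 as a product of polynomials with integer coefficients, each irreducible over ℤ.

Among the possible rational roots, z = 11/6 is a root, so (6·z - 11) is a factor; dividing leaves 3·z³ - 8·z² - 87·z - 28.
Next, z = 7 is a root, so (z - 7) divides it; the quotient is 3·z² + 13·z + 4.
The remaining quadratic factors as (3·z + 1)(z + 4).

(3·z + 1)·(6·z - 11)·(z + 4)·(z - 7)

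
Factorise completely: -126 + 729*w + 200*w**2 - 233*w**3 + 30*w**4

(5*w + 7)*(6*w - 1)*(w - 3)*(w - 6)

By the rational root theorem, w = -7/5 is a root, so (5*w + 7) is a factor; dividing leaves 6*w**3 - 55*w**2 + 117*w - 18.
Continuing, w = 3 is a root, so (w - 3) divides it; the quotient is 6*w**2 - 37*w + 6.
The remaining quadratic factors as (w - 6)(6*w - 1).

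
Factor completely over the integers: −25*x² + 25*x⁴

Pull out the common factor 25*x², leaving x² − 1.
Recognize a difference of squares with the parts x and 1.

25*x²*(x + 1)*(x − 1)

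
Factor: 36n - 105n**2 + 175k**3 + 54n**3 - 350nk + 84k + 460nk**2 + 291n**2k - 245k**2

Group: 2n(27n**2 + 78nk - 12n + 35k**2 - 28k) + (5k - 3)(27n**2 + 78nk - 12n + 35k**2 - 28k); both groups contain (27n**2 + 78nk - 12n + 35k**2 - 28k), so (2n + 5k - 3) is a factor with cofactor 27n**2 + 78nk - 12n + 35k**2 - 28k.
The cofactor groups again: 27n**2 + 78nk - 12n + 35k**2 - 28k = 3n(9n + 5k - 4) + 7k(9n + 5k - 4); both groups contain (9n + 5k - 4), giving (3n + 7k)(9n + 5k - 4).

(2n + 5k - 3)(9n + 5k - 4)(3n + 7k)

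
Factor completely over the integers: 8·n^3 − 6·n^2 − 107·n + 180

(2·n − 5)·(4·n − 9)·(n + 4)

Testing divisors of the constant over divisors of the leading coefficient, n = 5/2 is a root, so (2·n − 5) is a factor; dividing leaves 4·n^2 + 7·n − 36.
The remaining quadratic factors as (n + 4)(4·n − 9).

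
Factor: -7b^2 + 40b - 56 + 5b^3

Group as (5b^3 + 40b) + (-7b^2 - 56) = 5b(b^2 + 8) - 7(b^2 + 8).
Both groups share the factor (b^2 + 8).

(5b - 7)(b^2 + 8)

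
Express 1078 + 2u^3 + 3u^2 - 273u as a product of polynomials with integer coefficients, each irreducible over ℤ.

Among the possible rational roots, u = -14 is a root, so (u + 14) is a factor; dividing leaves 2u^2 - 25u + 77.
The remaining quadratic factors as (u - 7)(2u - 11).

(2u - 11)(u + 14)(u - 7)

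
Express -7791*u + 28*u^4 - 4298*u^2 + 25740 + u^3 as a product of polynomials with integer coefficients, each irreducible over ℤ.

(4*u + 15)*(7*u - 12)*(u + 11)*(u - 13)

By the rational root theorem, u = -15/4 is a root, so (4*u + 15) divides it; the quotient is 7*u^3 - 26*u^2 - 977*u + 1716.
Then u = 13 is a root, so (u - 13) is a factor; dividing leaves 7*u^2 + 65*u - 132.
The remaining quadratic factors as (u + 11)(7*u - 12).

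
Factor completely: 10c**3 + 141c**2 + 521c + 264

(2c + 11)(5c + 3)(c + 8)

By the rational root theorem, c = -3/5 is a root, so (5c + 3) divides it; the quotient is 2c**2 + 27c + 88.
The remaining quadratic factors as (c + 8)(2c + 11).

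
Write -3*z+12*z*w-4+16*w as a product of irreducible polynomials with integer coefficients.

Group as (12*z*w-3*z) + (16*w-4) = 3*z*(4*w-1) + 4*(4*w-1).
Both groups share the factor (4*w-1).

(3*z+4)*(4*w-1)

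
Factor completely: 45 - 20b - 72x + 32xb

(4b - 9)(8x - 5)

Group as (32xb - 72x) + (-20b + 45) = 8x(4b - 9) - 5(4b - 9).
Both groups share the factor (4b - 9).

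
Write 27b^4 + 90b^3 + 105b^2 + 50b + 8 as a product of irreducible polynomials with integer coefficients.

(3b + 1)(3b + 2)(3b + 4)(b + 1)

Testing divisors of the constant over divisors of the leading coefficient, b = −1/3 is a root, so (3b + 1) is a factor; dividing leaves 9b^3 + 27b^2 + 26b + 8.
Continuing, b = −2/3 is a root, giving the factor (3b + 2) and quotient 3b^2 + 7b + 4.
The remaining quadratic factors as (3b + 4)(b + 1).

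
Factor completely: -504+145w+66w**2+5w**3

(5w-9)(w+7)(w+8)

By the rational root theorem, w = -8 is a root, so (w+8) is a factor; dividing leaves 5w**2+26w-63.
The remaining quadratic factors as (5w-9)(w+7).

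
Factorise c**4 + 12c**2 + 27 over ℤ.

(c**2 + 3)(c**2 + 9)

Substitute u = c**2 to get a quadratic in u, then factor.
c**2 + 9 is irreducible over ℤ (sum of squares).
c**2 + 3 is irreducible over ℤ (always positive, so no real roots).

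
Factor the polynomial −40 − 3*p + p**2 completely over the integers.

(p + 5)*(p − 8)

Two integers with product −40 and sum −3 are 5 and −8.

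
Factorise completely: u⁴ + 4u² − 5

Substitute w = u² to get a quadratic in w, then factor.
u² − 1 is a difference of squares.
u² + 5 is irreducible over ℤ (always positive, so no real roots).

(u + 1)(u − 1)(u² + 5)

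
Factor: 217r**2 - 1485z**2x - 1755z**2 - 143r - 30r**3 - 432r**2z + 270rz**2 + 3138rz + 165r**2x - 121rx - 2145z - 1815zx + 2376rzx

Group: r(-30r**2 + 18rz + 165rx + 217r - 99zx - 117z - 121x - 143) + 15z(-30r**2 + 18rz + 165rx + 217r - 99zx - 117z - 121x - 143); both groups contain (-30r**2 + 18rz + 165rx + 217r - 99zx - 117z - 121x - 143), so (r + 15z) is a factor with cofactor -30r**2 + 18rz + 165rx + 217r - 99zx - 117z - 121x - 143.
The cofactor groups again: -30r**2 + 18rz + 165rx + 217r - 99zx - 117z - 121x - 143 = -2r(15r - 9z - 11) + (11x + 13)(15r - 9z - 11); both groups contain (15r - 9z - 11), giving -(2r - 11x - 13)(15r - 9z - 11).

-(15r - 9z - 11)(2r - 11x - 13)(r + 15z)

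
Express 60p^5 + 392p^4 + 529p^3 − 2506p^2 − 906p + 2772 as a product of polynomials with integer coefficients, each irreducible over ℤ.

(2p − 3)(5p + 6)(6p − 7)(p^2 + 8p + 22)

By the rational root theorem, p = 7/6 is a root, so (6p − 7) divides it; the quotient is 10p^4 + 77p^3 + 178p^2 − 210p − 396.
Then p = −6/5 is a root, giving the factor (5p + 6) and quotient 2p^3 + 13p^2 + 20p − 66.
Continuing, p = 3/2 is a root, giving the factor (2p − 3) and quotient p^2 + 8p + 22.
The quadratic p^2 + 8p + 22 has discriminant −24 < 0 and is irreducible over ℤ.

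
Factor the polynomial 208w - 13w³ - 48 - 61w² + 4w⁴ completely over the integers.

(4w - 1)(w + 4)(w - 3)(w - 4)

By the rational root theorem, w = 3 is a root, so (w - 3) is a factor; dividing leaves 4w³ - w² - 64w + 16.
Continuing, w = 4 is a root, so (w - 4) divides it; the quotient is 4w² + 15w - 4.
The remaining quadratic factors as (w + 4)(4w - 1).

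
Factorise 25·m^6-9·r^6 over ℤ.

-(3·r^3-5·m^3)·(3·r^3+5·m^3)

Recognize a difference of squares with the parts 5·m^3 and 3·r^3.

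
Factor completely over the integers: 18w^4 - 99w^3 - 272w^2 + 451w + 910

Trying the rational-root candidates, w = -5/3 is a root, so (3w + 5) is a factor; dividing leaves 6w^3 - 43w^2 - 19w + 182.
Next, w = 7 is a root, so (w - 7) divides it; the quotient is 6w^2 - w - 26.
The remaining quadratic factors as (w + 2)(6w - 13).

(3w + 5)(6w - 13)(w + 2)(w - 7)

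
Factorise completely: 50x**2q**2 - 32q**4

Factor out 2q**2, leaving 25x**2 - 16q**2, which is a difference of two squares.

2q**2(5x - 4q)(5x + 4q)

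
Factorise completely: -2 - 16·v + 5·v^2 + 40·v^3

Group as (40·v^3 - 16·v) + (5·v^2 - 2) = 8·v·(5·v^2 - 2) + (5·v^2 - 2).
Both groups share the factor (5·v^2 - 2).

(8·v + 1)·(5·v^2 - 2)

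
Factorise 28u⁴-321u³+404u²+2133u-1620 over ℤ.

(4u+9)(7u-5)(u-4)(u-9)

Trying the rational-root candidates, u = 9 is a root, giving the factor (u-9) and quotient 28u³-69u²-217u+180.
Then u = 5/7 is a root, so (7u-5) is a factor; dividing leaves 4u²-7u-36.
The remaining quadratic factors as (u-4)(4u+9).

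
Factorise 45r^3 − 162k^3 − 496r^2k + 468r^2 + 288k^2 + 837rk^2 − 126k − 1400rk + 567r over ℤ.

Group: r(45r^2 − 91rk + 63r + 18k^2 − 14k) + (−9k + 9)(45r^2 − 91rk + 63r + 18k^2 − 14k); both groups contain (45r^2 − 91rk + 63r + 18k^2 − 14k), so (r − 9k + 9) is a factor with cofactor 45r^2 − 91rk + 63r + 18k^2 − 14k.
The cofactor groups again: 45r^2 − 91rk + 63r + 18k^2 − 14k = 9r(5r − 9k + 7) − 2k(5r − 9k + 7); both groups contain (5r − 9k + 7), giving (9r − 2k)(5r − 9k + 7).

(9r − 2k)(5r − 9k + 7)(r − 9k + 9)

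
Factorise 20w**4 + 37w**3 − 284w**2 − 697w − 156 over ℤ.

Among the possible rational roots, w = −1/4 is a root, so (4w + 1) divides it; the quotient is 5w**3 + 8w**2 − 73w − 156.
Continuing, w = 4 is a root, so (w − 4) divides it; the quotient is 5w**2 + 28w + 39.
The remaining quadratic factors as (w + 3)(5w + 13).

(4w + 1)(5w + 13)(w + 3)(w − 4)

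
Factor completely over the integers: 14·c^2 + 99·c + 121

(2·c + 11)·(7·c + 11)

Need a pair with product 14·121 = 1694 and sum 99: that's 22 and 77.
Split the middle term: 14·c^2 + 22·c + 77·c + 121 = 2·c·(7·c + 11) + 11·(7·c + 11).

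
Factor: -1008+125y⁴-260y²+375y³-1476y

(5y+12)(5y+6)(5y+7)(y-2)

Trying the rational-root candidates, y = 2 is a root, so (y-2) divides it; the quotient is 125y³+625y²+990y+504.
Continuing, y = -7/5 is a root, so (5y+7) divides it; the quotient is 25y²+90y+72.
The remaining quadratic factors as (5y+6)(5y+12).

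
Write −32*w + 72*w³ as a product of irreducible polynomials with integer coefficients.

Factor out 8*w, leaving 9*w² − 4, which is a difference of two squares.

8*w*(3*w + 2)*(3*w − 2)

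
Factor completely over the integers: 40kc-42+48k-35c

Group as (40kc+48k) + (-35c-42) = 8k(5c+6) - 7(5c+6).
Both groups share the factor (5c+6).

(5c+6)(8k-7)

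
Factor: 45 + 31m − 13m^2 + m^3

(m + 1)(m − 5)(m − 9)

By the rational root theorem, m = 9 is a root, so (m − 9) divides it; the quotient is m^2 − 4m − 5.
The remaining quadratic factors as (m − 5)(m + 1).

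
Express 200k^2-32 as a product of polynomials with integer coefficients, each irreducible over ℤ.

8(5k+2)(5k-2)

Pull out the common factor 8; 25k^2-4 is a difference of squares.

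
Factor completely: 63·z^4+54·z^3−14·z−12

Group as (63·z^4−14·z) + (54·z^3−12) = 7·z·(9·z^3−2) + 6·(9·z^3−2).
Both groups share the factor (9·z^3−2).

(7·z+6)·(9·z^3−2)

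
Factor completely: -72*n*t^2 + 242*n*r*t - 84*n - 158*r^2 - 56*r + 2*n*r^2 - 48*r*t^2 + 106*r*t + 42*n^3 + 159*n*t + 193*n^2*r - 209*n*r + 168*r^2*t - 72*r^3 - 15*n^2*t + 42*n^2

Group: 7*n*(6*n^2 + 31*n*r - 9*n*t + 12*n + 18*r^2 - 6*r*t + 8*r) + (-4*r + 8*t - 7)*(6*n^2 + 31*n*r - 9*n*t + 12*n + 18*r^2 - 6*r*t + 8*r); both groups contain (6*n^2 + 31*n*r - 9*n*t + 12*n + 18*r^2 - 6*r*t + 8*r), so (7*n - 4*r + 8*t - 7) is a factor with cofactor 6*n^2 + 31*n*r - 9*n*t + 12*n + 18*r^2 - 6*r*t + 8*r.
The cofactor groups again: 6*n^2 + 31*n*r - 9*n*t + 12*n + 18*r^2 - 6*r*t + 8*r = 2*n*(3*n + 2*r) + (9*r - 3*t + 4)*(3*n + 2*r); both groups contain (3*n + 2*r), giving (2*n + 9*r - 3*t + 4)*(3*n + 2*r).

(2*n + 9*r - 3*t + 4)*(3*n + 2*r)*(7*n - 4*r + 8*t - 7)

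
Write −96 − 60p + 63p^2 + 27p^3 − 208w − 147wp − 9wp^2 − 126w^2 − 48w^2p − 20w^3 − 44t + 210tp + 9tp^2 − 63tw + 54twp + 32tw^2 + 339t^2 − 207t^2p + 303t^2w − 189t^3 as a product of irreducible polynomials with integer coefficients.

Group: 7t(−27t^2 + 51tw − 18tp + 60t − 10w^2 − 9wp − 48w + 9p^2 + 12p − 32) + (2w + 3p + 3)(−27t^2 + 51tw − 18tp + 60t − 10w^2 − 9wp − 48w + 9p^2 + 12p − 32); both groups contain (−27t^2 + 51tw − 18tp + 60t − 10w^2 − 9wp − 48w + 9p^2 + 12p − 32), so (7t + 2w + 3p + 3) is a factor with cofactor −27t^2 + 51tw − 18tp + 60t − 10w^2 − 9wp − 48w + 9p^2 + 12p − 32.
The cofactor groups again: −27t^2 + 51tw − 18tp + 60t − 10w^2 − 9wp − 48w + 9p^2 + 12p − 32 = −9t(3t − 5w + 3p − 4) + (2w + 3p + 8)(3t − 5w + 3p − 4); both groups contain (3t − 5w + 3p − 4), giving −(9t − 2w − 3p − 8)(3t − 5w + 3p − 4).

−(9t − 2w − 3p − 8)(3t − 5w + 3p − 4)(7t + 2w + 3p + 3)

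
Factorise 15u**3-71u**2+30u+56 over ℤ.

(3u+2)(5u-7)(u-4)

By the rational root theorem, u = -2/3 is a root, giving the factor (3u+2) and quotient 5u**2-27u+28.
The remaining quadratic factors as (5u-7)(u-4).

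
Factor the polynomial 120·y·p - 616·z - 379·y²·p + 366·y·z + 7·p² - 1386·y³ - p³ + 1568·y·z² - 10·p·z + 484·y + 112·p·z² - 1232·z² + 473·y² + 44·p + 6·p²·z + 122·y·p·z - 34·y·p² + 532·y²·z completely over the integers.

Group: 11·y·(-126·y² - 23·y·p - 112·y·z + 43·y - p² - 8·p·z + 7·p + 88·z + 44) + (p - 14·z)·(-126·y² - 23·y·p - 112·y·z + 43·y - p² - 8·p·z + 7·p + 88·z + 44); both groups contain (-126·y² - 23·y·p - 112·y·z + 43·y - p² - 8·p·z + 7·p + 88·z + 44), so (11·y + p - 14·z) is a factor with cofactor -126·y² - 23·y·p - 112·y·z + 43·y - p² - 8·p·z + 7·p + 88·z + 44.
The cofactor groups again: -126·y² - 23·y·p - 112·y·z + 43·y - p² - 8·p·z + 7·p + 88·z + 44 = -9·y·(14·y + p - 11) + (-p - 8·z - 4)·(14·y + p - 11); both groups contain (14·y + p - 11), giving -(9·y + p + 8·z + 4)·(14·y + p - 11).

-(11·y + p - 14·z)·(14·y + p - 11)·(9·y + p + 8·z + 4)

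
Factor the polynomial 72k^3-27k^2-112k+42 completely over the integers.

(8k-3)(9k^2-14)

Group as (72k^3-112k) + (-27k^2+42) = 8k(9k^2-14) - 3(9k^2-14).
Both groups share the factor (9k^2-14).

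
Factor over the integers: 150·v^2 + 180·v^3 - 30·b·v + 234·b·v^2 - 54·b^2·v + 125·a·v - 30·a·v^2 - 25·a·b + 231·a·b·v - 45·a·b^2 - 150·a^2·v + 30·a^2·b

Group: b·(30·a^2 - 45·a·b + 6·a·v - 25·a - 54·b·v - 36·v^2 - 30·v) - 5·v·(30·a^2 - 45·a·b + 6·a·v - 25·a - 54·b·v - 36·v^2 - 30·v); both groups contain (30·a^2 - 45·a·b + 6·a·v - 25·a - 54·b·v - 36·v^2 - 30·v), so (b - 5·v) is a factor with cofactor 30·a^2 - 45·a·b + 6·a·v - 25·a - 54·b·v - 36·v^2 - 30·v.
The cofactor groups again: 30·a^2 - 45·a·b + 6·a·v - 25·a - 54·b·v - 36·v^2 - 30·v = 6·a·(5·a + 6·v) + (-9·b - 6·v - 5)·(5·a + 6·v); both groups contain (5·a + 6·v), giving (6·a - 9·b - 6·v - 5)·(5·a + 6·v).

(5·a + 6·v)·(6·a - 9·b - 6·v - 5)·(b - 5·v)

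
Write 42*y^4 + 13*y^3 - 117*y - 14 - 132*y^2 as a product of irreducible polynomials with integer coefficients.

(6*y + 7)*(7*y + 1)*(y + 1)*(y - 2)

Among the possible rational roots, y = -7/6 is a root, so (6*y + 7) divides it; the quotient is 7*y^3 - 6*y^2 - 15*y - 2.
Continuing, y = -1 is a root, so (y + 1) is a factor; dividing leaves 7*y^2 - 13*y - 2.
The remaining quadratic factors as (y - 2)(7*y + 1).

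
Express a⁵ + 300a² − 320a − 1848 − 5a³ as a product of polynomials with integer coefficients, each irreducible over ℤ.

Among the possible rational roots, a = 3 is a root, so (a − 3) divides it; the quotient is a⁴ + 3a³ + 4a² + 312a + 616.
Then a = −7 is a root, so (a + 7) is a factor; dividing leaves a³ − 4a² + 32a + 88.
Continuing, a = −2 is a root, so (a + 2) is a factor; dividing leaves a² − 6a + 44.
The quadratic a² − 6a + 44 has discriminant −140 < 0 and is irreducible over ℤ.

(a + 2)(a + 7)(a − 3)(a² − 6a + 44)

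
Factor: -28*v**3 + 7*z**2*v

Factor out 7*v, leaving z**2 - 4*v**2, which is a difference of two squares.

7*v*(z - 2*v)*(z + 2*v)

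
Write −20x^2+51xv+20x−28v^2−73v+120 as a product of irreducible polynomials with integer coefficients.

−(5x−4v−15)(4x−7v+8)

Group: −4x(5x−4v−15) + (7v−8)(5x−4v−15); both groups contain (5x−4v−15).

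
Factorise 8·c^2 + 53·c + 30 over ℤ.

Need a pair with product 8·30 = 240 and sum 53: that's 48 and 5.
Split the middle term: 8·c^2 + 48·c + 5·c + 30 = 8·c·(c + 6) + 5·(c + 6).

(8·c + 5)·(c + 6)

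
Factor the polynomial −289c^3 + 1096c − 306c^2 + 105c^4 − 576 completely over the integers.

(3c − 8)(5c − 4)(7c − 9)(c + 2)

Testing divisors of the constant over divisors of the leading coefficient, c = 9/7 is a root, so (7c − 9) divides it; the quotient is 15c^3 − 22c^2 − 72c + 64.
Next, c = 4/5 is a root, giving the factor (5c − 4) and quotient 3c^2 − 2c − 16.
The remaining quadratic factors as (3c − 8)(c + 2).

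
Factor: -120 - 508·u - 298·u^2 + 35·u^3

Testing divisors of the constant over divisors of the leading coefficient, u = -6/5 is a root, giving the factor (5·u + 6) and quotient 7·u^2 - 68·u - 20.
The remaining quadratic factors as (u - 10)(7·u + 2).

(5·u + 6)·(7·u + 2)·(u - 10)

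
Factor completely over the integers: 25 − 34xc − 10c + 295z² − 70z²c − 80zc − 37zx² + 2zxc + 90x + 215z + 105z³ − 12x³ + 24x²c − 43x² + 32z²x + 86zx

(3z + x − 2c + 5)(5z − 3x + 5)(7z + 4x + 1)

Group: 7z(15z² − 4zx − 10zc + 40z − 3x² + 6xc − 10x − 10c + 25) + (4x + 1)(15z² − 4zx − 10zc + 40z − 3x² + 6xc − 10x − 10c + 25); both groups contain (15z² − 4zx − 10zc + 40z − 3x² + 6xc − 10x − 10c + 25), so (7z + 4x + 1) is a factor with cofactor 15z² − 4zx − 10zc + 40z − 3x² + 6xc − 10x − 10c + 25.
The cofactor groups again: 15z² − 4zx − 10zc + 40z − 3x² + 6xc − 10x − 10c + 25 = 3z(5z − 3x + 5) + (x − 2c + 5)(5z − 3x + 5); both groups contain (5z − 3x + 5), giving (3z + x − 2c + 5)(5z − 3x + 5).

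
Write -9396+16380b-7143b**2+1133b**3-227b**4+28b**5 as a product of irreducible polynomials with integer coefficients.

(4b-9)(7b-6)(b-6)(b**2+b+29)

Among the possible rational roots, b = 6 is a root, so (b-6) is a factor; dividing leaves 28b**4-59b**3+779b**2-2469b+1566.
Next, b = 9/4 is a root, giving the factor (4b-9) and quotient 7b**3+b**2+197b-174.
Next, b = 6/7 is a root, giving the factor (7b-6) and quotient b**2+b+29.
The quadratic b**2+b+29 has discriminant -115 < 0 and is irreducible over ℤ.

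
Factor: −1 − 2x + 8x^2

Need a pair with product 8·(−1) = −8 and sum −2: that's −4 and 2.
Split the middle term: 8x^2 − 4x + 2x − 1 = 4x(2x − 1) + (2x − 1).

(2x − 1)(4x + 1)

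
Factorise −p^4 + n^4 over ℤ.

Difference of squares twice: with A = n and B = p, A⁴ − B⁴ = (A² − B²)(A² + B²), and A² − B² factors again.

(n + p)*(n − p)*(n^2 + p^2)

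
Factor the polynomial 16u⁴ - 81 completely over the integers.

(2u + 3)(2u - 3)(4u² + 9)

Difference of squares twice: with A = 2u and B = 3, A⁴ − B⁴ = (A² − B²)(A² + B²), and A² − B² factors again.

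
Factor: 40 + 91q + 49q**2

(7q + 5)(7q + 8)

Need a pair with product 49·40 = 1960 and sum 91: that's 35 and 56.
Split the middle term: 49q**2 + 35q + 56q + 40 = 7q(7q + 5) + 8(7q + 5).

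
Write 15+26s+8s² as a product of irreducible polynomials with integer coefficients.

(2s+5)(4s+3)

Need a pair with product 8·15 = 120 and sum 26: that's 6 and 20.
Split the middle term: 8s²+6s + 20s+15 = 2s(4s+3) + 5(4s+3).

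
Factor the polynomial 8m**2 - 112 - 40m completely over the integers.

8(m + 2)(m - 7)

Pull out the common factor 8, then factor the remaining trinomial.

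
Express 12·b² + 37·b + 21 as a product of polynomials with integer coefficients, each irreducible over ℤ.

(3·b + 7)·(4·b + 3)

Need a pair with product 12·21 = 252 and sum 37: that's 28 and 9.
Split the middle term: 12·b² + 28·b + 9·b + 21 = 4·b·(3·b + 7) + 3·(3·b + 7).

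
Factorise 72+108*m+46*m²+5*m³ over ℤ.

By the rational root theorem, m = -6/5 is a root, so (5*m+6) divides it; the quotient is m²+8*m+12.
The remaining quadratic factors as (m+2)(m+6).

(5*m+6)*(m+2)*(m+6)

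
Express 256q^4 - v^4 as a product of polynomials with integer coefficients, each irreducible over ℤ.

(4q + v)(4q - v)(16q^2 + v^2)

(4q)⁴ − (v)⁴ = ((4q)² − (v)²)((4q)² + (v)²); the first factor splits again, the second (16q^2 + v^2) is irreducible.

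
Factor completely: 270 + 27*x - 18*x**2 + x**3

(x + 3)*(x - 15)*(x - 6)

By the rational root theorem, x = 6 is a root, giving the factor (x - 6) and quotient x**2 - 12*x - 45.
The remaining quadratic factors as (x + 3)(x - 15).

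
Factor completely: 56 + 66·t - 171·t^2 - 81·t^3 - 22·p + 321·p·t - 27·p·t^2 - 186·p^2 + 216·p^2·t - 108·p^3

-(2·p - 3·t + 2)·(6·p + 3·t + 7)·(9·p - 9·t - 4)

Group: 9·p·(-12·p^2 + 12·p·t - 26·p + 9·t^2 + 15·t - 14) + (-9·t - 4)·(-12·p^2 + 12·p·t - 26·p + 9·t^2 + 15·t - 14); both groups contain (-12·p^2 + 12·p·t - 26·p + 9·t^2 + 15·t - 14), so (9·p - 9·t - 4) is a factor with cofactor -12·p^2 + 12·p·t - 26·p + 9·t^2 + 15·t - 14.
The cofactor groups again: -12·p^2 + 12·p·t - 26·p + 9·t^2 + 15·t - 14 = -6·p·(2·p - 3·t + 2) + (-3·t - 7)·(2·p - 3·t + 2); both groups contain (2·p - 3·t + 2), giving -(6·p + 3·t + 7)·(2·p - 3·t + 2).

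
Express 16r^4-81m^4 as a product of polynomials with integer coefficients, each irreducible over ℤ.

(2r-3m)(2r+3m)(4r^2+9m^2)

Write as (4r^2)² − (9m^2)², then factor 4r^2-9m^2 once more.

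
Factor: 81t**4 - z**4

Difference of squares twice: with A = 3t and B = z, A⁴ − B⁴ = (A² − B²)(A² + B²), and A² − B² factors again.

(3t + z)(3t - z)(9t**2 + z**2)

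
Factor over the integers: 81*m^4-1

(3*m+1)*(3*m-1)*(9*m^2+1)

(3*m)⁴ − (1)⁴ = ((3*m)² − (1)²)((3*m)² + (1)²); the first factor splits again, the second (9*m^2+1) is irreducible.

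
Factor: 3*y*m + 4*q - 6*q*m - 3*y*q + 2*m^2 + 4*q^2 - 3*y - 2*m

Group: -3*y*(q - m + 1) + (4*q - 2*m)*(q - m + 1); both groups contain (q - m + 1).

-(q - m + 1)*(3*y - 4*q + 2*m)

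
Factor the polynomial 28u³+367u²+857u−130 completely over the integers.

(4u+13)(7u−1)(u+10)

By the rational root theorem, u = −10 is a root, so (u+10) divides it; the quotient is 28u²+87u−13.
The remaining quadratic factors as (4u+13)(7u−1).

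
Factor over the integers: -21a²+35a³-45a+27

Group as (35a³-45a) + (-21a²+27) = 5a(7a²-9) - 3(7a²-9).
Both groups share the factor (7a²-9).

(5a-3)(7a²-9)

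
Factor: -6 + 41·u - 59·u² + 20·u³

Among the possible rational roots, u = 2 is a root, giving the factor (u - 2) and quotient 20·u² - 19·u + 3.
The remaining quadratic factors as (4·u - 3)(5·u - 1).

(4·u - 3)·(5·u - 1)·(u - 2)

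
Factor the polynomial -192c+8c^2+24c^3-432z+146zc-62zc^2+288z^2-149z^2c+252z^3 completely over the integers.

(7z-2c-6)(4z-3c+8)(9z+4c)

Group: 4z(63z^2+10zc-54z-8c^2-24c) + (-3c+8)(63z^2+10zc-54z-8c^2-24c); both groups contain (63z^2+10zc-54z-8c^2-24c), so (4z-3c+8) is a factor with cofactor 63z^2+10zc-54z-8c^2-24c.
The cofactor groups again: 63z^2+10zc-54z-8c^2-24c = 9z(7z-2c-6) + 4c(7z-2c-6); both groups contain (7z-2c-6), giving (9z+4c)(7z-2c-6).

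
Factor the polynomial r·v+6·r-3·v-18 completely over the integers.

Group as (r·v+6·r) + (-3·v-18) = r·(v+6) - 3·(v+6).
Both groups share the factor (v+6).

(r-3)·(v+6)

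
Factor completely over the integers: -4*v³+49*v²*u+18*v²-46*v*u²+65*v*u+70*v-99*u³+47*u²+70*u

Group: v*(-4*v²+53*v*u+18*v-99*u²+47*u+70) + u*(-4*v²+53*v*u+18*v-99*u²+47*u+70); both groups contain (-4*v²+53*v*u+18*v-99*u²+47*u+70), so (v+u) is a factor with cofactor -4*v²+53*v*u+18*v-99*u²+47*u+70.
The cofactor groups again: -4*v²+53*v*u+18*v-99*u²+47*u+70 = -v*(4*v-9*u+10) + (11*u+7)*(4*v-9*u+10); both groups contain (4*v-9*u+10), giving -(v-11*u-7)*(4*v-9*u+10).

-(v-11*u-7)*(4*v-9*u+10)*(v+u)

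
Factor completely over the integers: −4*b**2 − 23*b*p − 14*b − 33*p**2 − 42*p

Group: −4*b*(b + 3*p) + (−11*p − 14)*(b + 3*p); both groups contain (b + 3*p).

−(4*b + 11*p + 14)*(b + 3*p)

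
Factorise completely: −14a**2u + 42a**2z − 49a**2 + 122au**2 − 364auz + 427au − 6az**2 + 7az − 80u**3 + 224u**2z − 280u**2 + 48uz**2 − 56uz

Group: a(−14au + 42az − 49a + 10u**2 − 28uz + 35u − 6z**2 + 7z) − 8u(−14au + 42az − 49a + 10u**2 − 28uz + 35u − 6z**2 + 7z); both groups contain (−14au + 42az − 49a + 10u**2 − 28uz + 35u − 6z**2 + 7z), so (a − 8u) is a factor with cofactor −14au + 42az − 49a + 10u**2 − 28uz + 35u − 6z**2 + 7z.
The cofactor groups again: −14au + 42az − 49a + 10u**2 − 28uz + 35u − 6z**2 + 7z = −2u(7a − 5u − z) + (6z − 7)(7a − 5u − z); both groups contain (7a − 5u − z), giving −(2u − 6z + 7)(7a − 5u − z).

−(2u − 6z + 7)(7a − 5u − z)(a − 8u)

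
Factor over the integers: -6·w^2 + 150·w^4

Factor out 6·w^2, leaving 25·w^2 - 1, which is a difference of two squares.

6·w^2·(5·w + 1)·(5·w - 1)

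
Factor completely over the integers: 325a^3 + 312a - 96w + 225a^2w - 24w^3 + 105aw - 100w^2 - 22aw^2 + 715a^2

(13a - 4w)(5a + 2w + 3)(5a + 3w + 8)

Group: 13a(25a^2 + 25aw + 55a + 6w^2 + 25w + 24) - 4w(25a^2 + 25aw + 55a + 6w^2 + 25w + 24); both groups contain (25a^2 + 25aw + 55a + 6w^2 + 25w + 24), so (13a - 4w) is a factor with cofactor 25a^2 + 25aw + 55a + 6w^2 + 25w + 24.
The cofactor groups again: 25a^2 + 25aw + 55a + 6w^2 + 25w + 24 = 5a(5a + 2w + 3) + (3w + 8)(5a + 2w + 3); both groups contain (5a + 2w + 3), giving (5a + 3w + 8)(5a + 2w + 3).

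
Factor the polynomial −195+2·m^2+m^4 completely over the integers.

Substitute u = m^2 to get a quadratic in u, then factor.
m^2−13 is irreducible over ℤ (13 is not a perfect square).
m^2+15 is irreducible over ℤ (always positive, so no real roots).

(m^2+15)·(m^2−13)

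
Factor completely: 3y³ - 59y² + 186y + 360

(3y + 4)(y - 15)(y - 6)

By the rational root theorem, y = 15 is a root, giving the factor (y - 15) and quotient 3y² - 14y - 24.
The remaining quadratic factors as (3y + 4)(y - 6).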